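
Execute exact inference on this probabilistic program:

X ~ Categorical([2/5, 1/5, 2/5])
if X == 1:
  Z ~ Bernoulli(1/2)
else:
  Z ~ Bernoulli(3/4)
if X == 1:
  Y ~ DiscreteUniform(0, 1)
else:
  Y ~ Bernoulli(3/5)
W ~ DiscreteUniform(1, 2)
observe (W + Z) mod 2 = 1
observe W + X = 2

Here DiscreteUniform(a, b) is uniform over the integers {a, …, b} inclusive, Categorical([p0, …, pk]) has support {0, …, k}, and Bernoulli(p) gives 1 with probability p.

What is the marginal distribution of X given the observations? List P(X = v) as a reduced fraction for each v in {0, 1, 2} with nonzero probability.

Enumerate traces; 4 have nonzero weight after conditioning:
  (X=0, Z=1, Y=0, W=2) weight 3/50
  (X=0, Z=1, Y=1, W=2) weight 9/100
  (X=1, Z=0, Y=0, W=1) weight 1/40
  (X=1, Z=0, Y=1, W=1) weight 1/40
Group by X:
  weight(X=0) = 3/20
  weight(X=1) = 1/20
Total weight = 3/20 + 1/20 = 1/5
P(X=0 | obs) = 3/20 / 1/5 = 3/4
P(X=1 | obs) = 1/20 / 1/5 = 1/4

P(X=0) = 3/4, P(X=1) = 1/4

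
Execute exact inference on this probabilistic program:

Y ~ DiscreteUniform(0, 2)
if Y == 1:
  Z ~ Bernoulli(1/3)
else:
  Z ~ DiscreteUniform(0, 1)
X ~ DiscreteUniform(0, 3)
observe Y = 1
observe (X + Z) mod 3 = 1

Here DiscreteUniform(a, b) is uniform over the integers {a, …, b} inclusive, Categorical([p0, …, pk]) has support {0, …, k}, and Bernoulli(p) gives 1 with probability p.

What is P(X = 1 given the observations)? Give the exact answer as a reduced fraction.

Enumerate traces; 3 have nonzero weight after conditioning:
  (Y=1, Z=0, X=1) weight 1/18
  (Y=1, Z=1, X=0) weight 1/36
  (Y=1, Z=1, X=3) weight 1/36
Group by X:
  weight(X=0) = 1/36
  weight(X=1) = 1/18
  weight(X=3) = 1/36
Total weight = 1/36 + 1/18 + 1/36 = 1/9
P(X=0 | obs) = 1/36 / 1/9 = 1/4
P(X=1 | obs) = 1/18 / 1/9 = 1/2
P(X=3 | obs) = 1/36 / 1/9 = 1/4

P(X = 1 | obs) = 1/2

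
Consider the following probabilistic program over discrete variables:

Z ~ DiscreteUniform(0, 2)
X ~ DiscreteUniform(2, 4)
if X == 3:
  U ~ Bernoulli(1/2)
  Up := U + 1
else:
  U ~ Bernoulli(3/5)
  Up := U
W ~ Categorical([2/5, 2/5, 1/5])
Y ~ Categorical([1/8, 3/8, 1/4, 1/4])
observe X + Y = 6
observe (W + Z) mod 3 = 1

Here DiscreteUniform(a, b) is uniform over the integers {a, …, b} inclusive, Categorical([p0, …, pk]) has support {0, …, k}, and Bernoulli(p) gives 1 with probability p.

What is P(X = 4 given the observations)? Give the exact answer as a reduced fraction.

P(X = 4 | obs) = 1/2

Enumerate traces; 12 have nonzero weight after conditioning:
  (Z=0, X=3, U=0, W=1, Y=3) weight 1/180
  (Z=0, X=3, U=1, W=1, Y=3) weight 1/180
  (Z=0, X=4, U=0, W=1, Y=2) weight 1/225
  (Z=0, X=4, U=1, W=1, Y=2) weight 1/150
  (Z=1, X=3, U=0, W=0, Y=3) weight 1/180
  (Z=1, X=3, U=1, W=0, Y=3) weight 1/180
  (Z=1, X=4, U=0, W=0, Y=2) weight 1/225
  (Z=1, X=4, U=1, W=0, Y=2) weight 1/150
  … 4 more
Group by X:
  weight(X=3) = 1/36
  weight(X=4) = 1/36
Total weight = 1/36 + 1/36 = 1/18
P(X=3 | obs) = 1/36 / 1/18 = 1/2
P(X=4 | obs) = 1/36 / 1/18 = 1/2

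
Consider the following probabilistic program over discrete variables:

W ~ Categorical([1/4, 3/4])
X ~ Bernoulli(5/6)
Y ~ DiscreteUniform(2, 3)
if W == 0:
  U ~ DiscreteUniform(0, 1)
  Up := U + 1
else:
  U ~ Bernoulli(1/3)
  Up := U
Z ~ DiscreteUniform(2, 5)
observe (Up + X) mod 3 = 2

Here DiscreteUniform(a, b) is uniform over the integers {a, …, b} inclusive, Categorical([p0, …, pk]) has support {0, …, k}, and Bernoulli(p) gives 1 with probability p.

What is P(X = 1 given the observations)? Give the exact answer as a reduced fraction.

P(X = 1 | obs) = 15/16

Enumerate traces; 24 have nonzero weight after conditioning:
  (W=0, X=0, Y=2, U=1, Z=2) weight 1/384
  (W=0, X=0, Y=2, U=1, Z=3) weight 1/384
  (W=0, X=0, Y=2, U=1, Z=4) weight 1/384
  (W=0, X=0, Y=2, U=1, Z=5) weight 1/384
  (W=0, X=0, Y=3, U=1, Z=2) weight 1/384
  (W=0, X=0, Y=3, U=1, Z=3) weight 1/384
  (W=0, X=0, Y=3, U=1, Z=4) weight 1/384
  (W=0, X=0, Y=3, U=1, Z=5) weight 1/384
  (W=0, X=1, Y=2, U=0, Z=2) weight 5/384
  … 15 more
Group by X:
  weight(X=0) = 1/48
  weight(X=1) = 5/16
Total weight = 1/48 + 5/16 = 1/3
P(X=0 | obs) = 1/48 / 1/3 = 1/16
P(X=1 | obs) = 5/16 / 1/3 = 15/16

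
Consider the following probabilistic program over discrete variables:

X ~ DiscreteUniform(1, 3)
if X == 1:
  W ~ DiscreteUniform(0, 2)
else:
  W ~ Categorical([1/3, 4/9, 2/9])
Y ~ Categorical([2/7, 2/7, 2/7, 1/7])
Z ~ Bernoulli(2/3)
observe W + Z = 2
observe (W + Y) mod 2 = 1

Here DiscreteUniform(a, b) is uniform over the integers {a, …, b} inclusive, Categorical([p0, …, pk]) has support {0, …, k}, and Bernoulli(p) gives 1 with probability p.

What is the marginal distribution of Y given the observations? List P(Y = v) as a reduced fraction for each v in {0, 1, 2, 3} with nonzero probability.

P(Y=0) = 44/109, P(Y=1) = 14/109, P(Y=2) = 44/109, P(Y=3) = 7/109

Enumerate traces; 12 have nonzero weight after conditioning:
  (X=1, W=1, Y=0, Z=1) weight 4/189
  (X=1, W=1, Y=2, Z=1) weight 4/189
  (X=1, W=2, Y=1, Z=0) weight 2/189
  (X=1, W=2, Y=3, Z=0) weight 1/189
  (X=2, W=1, Y=0, Z=1) weight 16/567
  (X=2, W=1, Y=2, Z=1) weight 16/567
  (X=2, W=2, Y=1, Z=0) weight 4/567
  (X=2, W=2, Y=3, Z=0) weight 2/567
  … 4 more
Group by Y:
  weight(Y=0) = 44/567
  weight(Y=1) = 2/81
  weight(Y=2) = 44/567
  weight(Y=3) = 1/81
Total weight = 44/567 + 2/81 + 44/567 + 1/81 = 109/567
P(Y=0 | obs) = 44/567 / 109/567 = 44/109
P(Y=1 | obs) = 2/81 / 109/567 = 14/109
P(Y=2 | obs) = 44/567 / 109/567 = 44/109
P(Y=3 | obs) = 1/81 / 109/567 = 7/109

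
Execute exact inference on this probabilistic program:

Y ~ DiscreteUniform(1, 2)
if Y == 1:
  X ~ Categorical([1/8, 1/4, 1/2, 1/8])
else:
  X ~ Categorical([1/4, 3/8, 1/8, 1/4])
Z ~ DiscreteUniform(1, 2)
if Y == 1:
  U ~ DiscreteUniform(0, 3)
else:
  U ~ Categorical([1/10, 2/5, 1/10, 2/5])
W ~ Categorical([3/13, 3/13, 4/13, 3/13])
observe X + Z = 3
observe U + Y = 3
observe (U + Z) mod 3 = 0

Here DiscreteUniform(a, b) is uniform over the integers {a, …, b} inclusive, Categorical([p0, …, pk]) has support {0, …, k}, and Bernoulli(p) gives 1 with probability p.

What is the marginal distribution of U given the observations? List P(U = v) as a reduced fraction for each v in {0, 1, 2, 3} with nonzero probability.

Enumerate traces; 8 have nonzero weight after conditioning:
  (Y=1, X=2, Z=1, U=2, W=0) weight 3/416
  (Y=1, X=2, Z=1, U=2, W=1) weight 3/416
  (Y=1, X=2, Z=1, U=2, W=2) weight 1/104
  (Y=1, X=2, Z=1, U=2, W=3) weight 3/416
  (Y=2, X=1, Z=2, U=1, W=0) weight 9/1040
  (Y=2, X=1, Z=2, U=1, W=1) weight 9/1040
  (Y=2, X=1, Z=2, U=1, W=2) weight 3/260
  (Y=2, X=1, Z=2, U=1, W=3) weight 9/1040
Group by U:
  weight(U=1) = 3/80
  weight(U=2) = 1/32
Total weight = 3/80 + 1/32 = 11/160
P(U=1 | obs) = 3/80 / 11/160 = 6/11
P(U=2 | obs) = 1/32 / 11/160 = 5/11

P(U=1) = 6/11, P(U=2) = 5/11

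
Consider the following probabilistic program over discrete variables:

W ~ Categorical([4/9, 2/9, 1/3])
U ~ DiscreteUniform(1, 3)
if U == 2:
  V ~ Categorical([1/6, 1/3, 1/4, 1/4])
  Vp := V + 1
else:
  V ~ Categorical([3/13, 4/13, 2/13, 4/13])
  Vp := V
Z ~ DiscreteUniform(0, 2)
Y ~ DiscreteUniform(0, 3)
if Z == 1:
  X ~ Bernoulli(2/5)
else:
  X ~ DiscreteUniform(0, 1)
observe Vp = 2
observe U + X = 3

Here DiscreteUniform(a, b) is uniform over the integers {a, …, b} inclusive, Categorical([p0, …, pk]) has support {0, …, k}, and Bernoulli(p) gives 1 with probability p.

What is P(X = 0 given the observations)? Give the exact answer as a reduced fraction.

P(X = 0 | obs) = 48/139

Enumerate traces; 72 have nonzero weight after conditioning:
  (W=0, U=2, V=1, Z=0, Y=0, X=1) weight 1/486
  (W=0, U=2, V=1, Z=0, Y=1, X=1) weight 1/486
  (W=0, U=2, V=1, Z=0, Y=2, X=1) weight 1/486
  (W=0, U=2, V=1, Z=0, Y=3, X=1) weight 1/486
  (W=0, U=2, V=1, Z=1, Y=0, X=1) weight 2/1215
  (W=0, U=2, V=1, Z=1, Y=1, X=1) weight 2/1215
  (W=0, U=2, V=1, Z=1, Y=2, X=1) weight 2/1215
  (W=0, U=2, V=1, Z=1, Y=3, X=1) weight 2/1215
  (W=0, U=3, V=2, Z=0, Y=0, X=0) weight 1/1053
  … 63 more
Group by X:
  weight(X=0) = 16/585
  weight(X=1) = 7/135
Total weight = 16/585 + 7/135 = 139/1755
P(X=0 | obs) = 16/585 / 139/1755 = 48/139
P(X=1 | obs) = 7/135 / 139/1755 = 91/139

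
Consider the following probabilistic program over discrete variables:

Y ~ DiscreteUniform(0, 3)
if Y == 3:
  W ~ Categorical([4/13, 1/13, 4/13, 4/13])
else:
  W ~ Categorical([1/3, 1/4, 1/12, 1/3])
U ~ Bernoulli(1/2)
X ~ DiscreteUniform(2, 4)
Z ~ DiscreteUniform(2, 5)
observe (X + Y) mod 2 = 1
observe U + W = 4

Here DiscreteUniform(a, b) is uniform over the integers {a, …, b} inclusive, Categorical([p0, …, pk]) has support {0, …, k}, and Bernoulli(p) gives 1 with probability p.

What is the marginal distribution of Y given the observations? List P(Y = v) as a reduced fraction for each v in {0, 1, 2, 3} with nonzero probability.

P(Y=0) = 13/76, P(Y=1) = 13/38, P(Y=2) = 13/76, P(Y=3) = 6/19

Enumerate traces; 24 have nonzero weight after conditioning:
  (Y=0, W=3, U=1, X=3, Z=2) weight 1/288
  (Y=0, W=3, U=1, X=3, Z=3) weight 1/288
  (Y=0, W=3, U=1, X=3, Z=4) weight 1/288
  (Y=0, W=3, U=1, X=3, Z=5) weight 1/288
  (Y=1, W=3, U=1, X=2, Z=2) weight 1/288
  (Y=1, W=3, U=1, X=2, Z=3) weight 1/288
  (Y=1, W=3, U=1, X=2, Z=4) weight 1/288
  (Y=1, W=3, U=1, X=2, Z=5) weight 1/288
  (Y=2, W=3, U=1, X=3, Z=2) weight 1/288
  (Y=3, W=3, U=1, X=2, Z=2) weight 1/312
  … 14 more
Group by Y:
  weight(Y=0) = 1/72
  weight(Y=1) = 1/36
  weight(Y=2) = 1/72
  weight(Y=3) = 1/39
Total weight = 1/72 + 1/36 + 1/72 + 1/39 = 19/234
P(Y=0 | obs) = 1/72 / 19/234 = 13/76
P(Y=1 | obs) = 1/36 / 19/234 = 13/38
P(Y=2 | obs) = 1/72 / 19/234 = 13/76
P(Y=3 | obs) = 1/39 / 19/234 = 6/19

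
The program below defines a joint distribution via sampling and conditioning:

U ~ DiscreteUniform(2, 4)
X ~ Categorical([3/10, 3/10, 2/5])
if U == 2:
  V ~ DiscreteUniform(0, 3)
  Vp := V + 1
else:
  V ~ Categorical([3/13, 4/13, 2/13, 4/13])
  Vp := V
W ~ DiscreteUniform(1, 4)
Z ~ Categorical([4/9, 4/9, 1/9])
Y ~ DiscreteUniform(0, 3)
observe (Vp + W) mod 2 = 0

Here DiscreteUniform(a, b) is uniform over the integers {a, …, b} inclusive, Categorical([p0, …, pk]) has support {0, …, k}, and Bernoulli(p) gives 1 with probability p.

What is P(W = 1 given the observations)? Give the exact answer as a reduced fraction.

P(W = 1 | obs) = 15/52

Enumerate traces; 864 have nonzero weight after conditioning:
  (U=2, X=0, V=0, W=1, Z=0, Y=0) weight 1/1440
  (U=2, X=0, V=0, W=1, Z=0, Y=1) weight 1/1440
  (U=2, X=0, V=0, W=1, Z=0, Y=2) weight 1/1440
  (U=2, X=0, V=0, W=1, Z=0, Y=3) weight 1/1440
  (U=2, X=0, V=0, W=1, Z=1, Y=0) weight 1/1440
  (U=2, X=0, V=0, W=1, Z=1, Y=1) weight 1/1440
  (U=2, X=0, V=0, W=1, Z=1, Y=2) weight 1/1440
  (U=2, X=0, V=0, W=1, Z=1, Y=3) weight 1/1440
  (U=2, X=0, V=0, W=3, Z=0, Y=0) weight 1/1440
  (U=2, X=0, V=1, W=2, Z=0, Y=0) weight 1/1440
  … 854 more
Group by W:
  weight(W=1) = 15/104
  weight(W=2) = 11/104
  weight(W=3) = 15/104
  weight(W=4) = 11/104
Total weight = 15/104 + 11/104 + 15/104 + 11/104 = 1/2
P(W=1 | obs) = 15/104 / 1/2 = 15/52
P(W=2 | obs) = 11/104 / 1/2 = 11/52
P(W=3 | obs) = 15/104 / 1/2 = 15/52
P(W=4 | obs) = 11/104 / 1/2 = 11/52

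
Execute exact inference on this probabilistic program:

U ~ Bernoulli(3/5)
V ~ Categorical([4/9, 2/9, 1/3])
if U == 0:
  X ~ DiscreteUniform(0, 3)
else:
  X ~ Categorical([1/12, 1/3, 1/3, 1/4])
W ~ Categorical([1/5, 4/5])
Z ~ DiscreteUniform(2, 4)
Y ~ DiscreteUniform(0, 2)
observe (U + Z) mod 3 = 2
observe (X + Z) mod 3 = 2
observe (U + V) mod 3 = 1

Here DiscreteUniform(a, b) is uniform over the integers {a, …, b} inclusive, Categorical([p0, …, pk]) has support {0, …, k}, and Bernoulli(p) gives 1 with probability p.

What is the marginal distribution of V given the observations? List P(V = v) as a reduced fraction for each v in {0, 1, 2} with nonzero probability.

Enumerate traces; 18 have nonzero weight after conditioning:
  (U=0, V=1, X=0, W=0, Z=2, Y=0) weight 1/2025
  (U=0, V=1, X=0, W=0, Z=2, Y=1) weight 1/2025
  (U=0, V=1, X=0, W=0, Z=2, Y=2) weight 1/2025
  (U=0, V=1, X=0, W=1, Z=2, Y=0) weight 4/2025
  (U=0, V=1, X=0, W=1, Z=2, Y=1) weight 4/2025
  (U=0, V=1, X=0, W=1, Z=2, Y=2) weight 4/2025
  (U=0, V=1, X=3, W=0, Z=2, Y=0) weight 1/2025
  (U=0, V=1, X=3, W=0, Z=2, Y=1) weight 1/2025
  (U=1, V=0, X=1, W=0, Z=4, Y=0) weight 4/2025
  … 9 more
Group by V:
  weight(V=0) = 4/135
  weight(V=1) = 2/135
Total weight = 4/135 + 2/135 = 2/45
P(V=0 | obs) = 4/135 / 2/45 = 2/3
P(V=1 | obs) = 2/135 / 2/45 = 1/3

P(V=0) = 2/3, P(V=1) = 1/3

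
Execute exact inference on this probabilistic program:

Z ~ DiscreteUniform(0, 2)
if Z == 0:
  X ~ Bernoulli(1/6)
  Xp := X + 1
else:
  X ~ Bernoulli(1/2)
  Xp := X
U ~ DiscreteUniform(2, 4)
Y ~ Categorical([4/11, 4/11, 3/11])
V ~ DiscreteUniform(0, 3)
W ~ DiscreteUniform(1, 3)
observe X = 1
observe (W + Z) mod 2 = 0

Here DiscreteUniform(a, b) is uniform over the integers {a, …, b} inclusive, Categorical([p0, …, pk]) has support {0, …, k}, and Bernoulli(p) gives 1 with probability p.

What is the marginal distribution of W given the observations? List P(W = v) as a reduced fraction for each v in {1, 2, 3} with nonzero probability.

Enumerate traces; 144 have nonzero weight after conditioning:
  (Z=0, X=1, U=2, Y=0, V=0, W=2) weight 1/1782
  (Z=0, X=1, U=2, Y=0, V=1, W=2) weight 1/1782
  (Z=0, X=1, U=2, Y=0, V=2, W=2) weight 1/1782
  (Z=0, X=1, U=2, Y=0, V=3, W=2) weight 1/1782
  (Z=0, X=1, U=2, Y=1, V=0, W=2) weight 1/1782
  (Z=0, X=1, U=2, Y=1, V=1, W=2) weight 1/1782
  (Z=0, X=1, U=2, Y=1, V=2, W=2) weight 1/1782
  (Z=0, X=1, U=2, Y=1, V=3, W=2) weight 1/1782
  (Z=1, X=1, U=2, Y=0, V=0, W=1) weight 1/594
  (Z=1, X=1, U=2, Y=0, V=0, W=3) weight 1/594
  … 134 more
Group by W:
  weight(W=1) = 1/18
  weight(W=2) = 2/27
  weight(W=3) = 1/18
Total weight = 1/18 + 2/27 + 1/18 = 5/27
P(W=1 | obs) = 1/18 / 5/27 = 3/10
P(W=2 | obs) = 2/27 / 5/27 = 2/5
P(W=3 | obs) = 1/18 / 5/27 = 3/10

P(W=1) = 3/10, P(W=2) = 2/5, P(W=3) = 3/10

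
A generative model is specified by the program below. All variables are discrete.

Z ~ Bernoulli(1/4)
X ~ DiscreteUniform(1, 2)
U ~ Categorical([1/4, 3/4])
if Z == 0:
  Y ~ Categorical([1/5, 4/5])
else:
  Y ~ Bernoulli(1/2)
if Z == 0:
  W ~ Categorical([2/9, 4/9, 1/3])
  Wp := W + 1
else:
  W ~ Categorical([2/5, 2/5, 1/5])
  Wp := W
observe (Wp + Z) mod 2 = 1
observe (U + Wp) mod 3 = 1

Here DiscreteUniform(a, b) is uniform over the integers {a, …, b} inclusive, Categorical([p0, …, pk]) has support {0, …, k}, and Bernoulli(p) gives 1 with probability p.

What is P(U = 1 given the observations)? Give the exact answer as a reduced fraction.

Enumerate traces; 12 have nonzero weight after conditioning:
  (Z=0, X=1, U=0, Y=0, W=0) weight 1/240
  (Z=0, X=1, U=0, Y=1, W=0) weight 1/60
  (Z=0, X=1, U=1, Y=0, W=2) weight 3/160
  (Z=0, X=1, U=1, Y=1, W=2) weight 3/40
  (Z=0, X=2, U=0, Y=0, W=0) weight 1/240
  (Z=0, X=2, U=0, Y=1, W=0) weight 1/60
  (Z=0, X=2, U=1, Y=0, W=2) weight 3/160
  (Z=0, X=2, U=1, Y=1, W=2) weight 3/40
  … 4 more
Group by U:
  weight(U=0) = 1/24
  weight(U=1) = 21/80
Total weight = 1/24 + 21/80 = 73/240
P(U=0 | obs) = 1/24 / 73/240 = 10/73
P(U=1 | obs) = 21/80 / 73/240 = 63/73

P(U = 1 | obs) = 63/73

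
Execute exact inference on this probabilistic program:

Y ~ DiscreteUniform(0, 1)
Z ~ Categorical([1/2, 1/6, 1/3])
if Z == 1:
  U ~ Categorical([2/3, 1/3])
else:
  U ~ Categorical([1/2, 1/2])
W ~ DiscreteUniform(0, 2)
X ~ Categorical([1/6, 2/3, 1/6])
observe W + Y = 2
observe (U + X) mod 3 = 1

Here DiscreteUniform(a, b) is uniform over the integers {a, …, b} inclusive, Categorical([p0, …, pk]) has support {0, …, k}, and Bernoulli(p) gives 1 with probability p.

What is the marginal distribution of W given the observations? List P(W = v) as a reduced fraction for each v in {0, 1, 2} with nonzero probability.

Enumerate traces; 12 have nonzero weight after conditioning:
  (Y=0, Z=0, U=0, W=2, X=1) weight 1/36
  (Y=0, Z=0, U=1, W=2, X=0) weight 1/144
  (Y=0, Z=1, U=0, W=2, X=1) weight 1/81
  (Y=0, Z=1, U=1, W=2, X=0) weight 1/648
  (Y=0, Z=2, U=0, W=2, X=1) weight 1/54
  (Y=0, Z=2, U=1, W=2, X=0) weight 1/216
  (Y=1, Z=0, U=0, W=1, X=1) weight 1/36
  (Y=1, Z=0, U=1, W=1, X=0) weight 1/144
  … 4 more
Group by W:
  weight(W=1) = 31/432
  weight(W=2) = 31/432
Total weight = 31/432 + 31/432 = 31/216
P(W=1 | obs) = 31/432 / 31/216 = 1/2
P(W=2 | obs) = 31/432 / 31/216 = 1/2

P(W=1) = 1/2, P(W=2) = 1/2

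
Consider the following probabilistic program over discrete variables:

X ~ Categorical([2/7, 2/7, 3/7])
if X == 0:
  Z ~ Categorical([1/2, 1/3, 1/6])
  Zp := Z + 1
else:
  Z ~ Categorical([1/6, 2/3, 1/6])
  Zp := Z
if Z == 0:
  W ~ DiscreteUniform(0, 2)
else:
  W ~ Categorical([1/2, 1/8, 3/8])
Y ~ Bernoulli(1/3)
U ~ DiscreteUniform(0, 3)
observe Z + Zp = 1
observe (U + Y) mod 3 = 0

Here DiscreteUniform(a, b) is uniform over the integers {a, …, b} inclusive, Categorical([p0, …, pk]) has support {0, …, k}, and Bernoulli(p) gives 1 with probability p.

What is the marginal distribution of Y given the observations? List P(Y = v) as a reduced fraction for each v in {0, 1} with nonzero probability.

P(Y=0) = 4/5, P(Y=1) = 1/5

Enumerate traces; 9 have nonzero weight after conditioning:
  (X=0, Z=0, W=0, Y=0, U=0) weight 1/126
  (X=0, Z=0, W=0, Y=0, U=3) weight 1/126
  (X=0, Z=0, W=0, Y=1, U=2) weight 1/252
  (X=0, Z=0, W=1, Y=0, U=0) weight 1/126
  (X=0, Z=0, W=1, Y=0, U=3) weight 1/126
  (X=0, Z=0, W=1, Y=1, U=2) weight 1/252
  (X=0, Z=0, W=2, Y=0, U=0) weight 1/126
  (X=0, Z=0, W=2, Y=0, U=3) weight 1/126
  … 1 more
Group by Y:
  weight(Y=0) = 1/21
  weight(Y=1) = 1/84
Total weight = 1/21 + 1/84 = 5/84
P(Y=0 | obs) = 1/21 / 5/84 = 4/5
P(Y=1 | obs) = 1/84 / 5/84 = 1/5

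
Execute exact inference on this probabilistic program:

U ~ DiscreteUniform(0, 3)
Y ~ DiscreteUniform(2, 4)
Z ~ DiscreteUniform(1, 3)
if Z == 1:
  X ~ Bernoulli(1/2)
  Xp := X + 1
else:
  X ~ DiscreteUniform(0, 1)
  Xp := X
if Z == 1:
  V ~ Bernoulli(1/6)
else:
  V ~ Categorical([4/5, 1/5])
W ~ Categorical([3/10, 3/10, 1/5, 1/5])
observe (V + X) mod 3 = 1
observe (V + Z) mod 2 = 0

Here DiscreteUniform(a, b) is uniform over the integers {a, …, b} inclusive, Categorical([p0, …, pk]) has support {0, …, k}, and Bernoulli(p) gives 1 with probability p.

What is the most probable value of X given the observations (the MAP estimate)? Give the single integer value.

Enumerate traces; 144 have nonzero weight after conditioning:
  (U=0, Y=2, Z=1, X=0, V=1, W=0) weight 1/1440
  (U=0, Y=2, Z=1, X=0, V=1, W=1) weight 1/1440
  (U=0, Y=2, Z=1, X=0, V=1, W=2) weight 1/2160
  (U=0, Y=2, Z=1, X=0, V=1, W=3) weight 1/2160
  (U=0, Y=2, Z=2, X=1, V=0, W=0) weight 1/300
  (U=0, Y=2, Z=2, X=1, V=0, W=1) weight 1/300
  (U=0, Y=2, Z=2, X=1, V=0, W=2) weight 1/450
  (U=0, Y=2, Z=2, X=1, V=0, W=3) weight 1/450
  … 136 more
Group by X:
  weight(X=0) = 11/180
  weight(X=1) = 2/15
Total weight = 11/180 + 2/15 = 7/36
P(X=0 | obs) = 11/180 / 7/36 = 11/35
P(X=1 | obs) = 2/15 / 7/36 = 24/35
argmax = 1

argmax_v P(X = v | obs) = 1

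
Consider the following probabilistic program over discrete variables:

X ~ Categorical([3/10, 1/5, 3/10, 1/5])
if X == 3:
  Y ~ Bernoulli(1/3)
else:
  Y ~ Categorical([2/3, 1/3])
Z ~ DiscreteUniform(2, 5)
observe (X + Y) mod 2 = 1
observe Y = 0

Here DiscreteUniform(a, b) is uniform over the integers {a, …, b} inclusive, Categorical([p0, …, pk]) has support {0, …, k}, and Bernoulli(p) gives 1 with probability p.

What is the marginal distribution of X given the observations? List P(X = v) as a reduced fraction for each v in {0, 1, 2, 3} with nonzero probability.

Enumerate traces; 8 have nonzero weight after conditioning:
  (X=1, Y=0, Z=2) weight 1/30
  (X=1, Y=0, Z=3) weight 1/30
  (X=1, Y=0, Z=4) weight 1/30
  (X=1, Y=0, Z=5) weight 1/30
  (X=3, Y=0, Z=2) weight 1/30
  (X=3, Y=0, Z=3) weight 1/30
  (X=3, Y=0, Z=4) weight 1/30
  (X=3, Y=0, Z=5) weight 1/30
Group by X:
  weight(X=1) = 2/15
  weight(X=3) = 2/15
Total weight = 2/15 + 2/15 = 4/15
P(X=1 | obs) = 2/15 / 4/15 = 1/2
P(X=3 | obs) = 2/15 / 4/15 = 1/2

P(X=1) = 1/2, P(X=3) = 1/2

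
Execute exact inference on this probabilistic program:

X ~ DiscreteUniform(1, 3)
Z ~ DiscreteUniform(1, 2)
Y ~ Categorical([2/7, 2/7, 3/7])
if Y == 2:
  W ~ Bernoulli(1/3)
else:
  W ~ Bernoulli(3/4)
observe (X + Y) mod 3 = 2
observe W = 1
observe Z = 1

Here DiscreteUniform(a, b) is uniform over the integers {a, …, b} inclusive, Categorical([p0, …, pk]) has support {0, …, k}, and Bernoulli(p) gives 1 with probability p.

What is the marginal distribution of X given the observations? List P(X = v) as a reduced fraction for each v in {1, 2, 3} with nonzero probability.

P(X=1) = 3/8, P(X=2) = 3/8, P(X=3) = 1/4

Enumerate traces; 3 have nonzero weight after conditioning:
  (X=1, Z=1, Y=1, W=1) weight 1/28
  (X=2, Z=1, Y=0, W=1) weight 1/28
  (X=3, Z=1, Y=2, W=1) weight 1/42
Group by X:
  weight(X=1) = 1/28
  weight(X=2) = 1/28
  weight(X=3) = 1/42
Total weight = 1/28 + 1/28 + 1/42 = 2/21
P(X=1 | obs) = 1/28 / 2/21 = 3/8
P(X=2 | obs) = 1/28 / 2/21 = 3/8
P(X=3 | obs) = 1/42 / 2/21 = 1/4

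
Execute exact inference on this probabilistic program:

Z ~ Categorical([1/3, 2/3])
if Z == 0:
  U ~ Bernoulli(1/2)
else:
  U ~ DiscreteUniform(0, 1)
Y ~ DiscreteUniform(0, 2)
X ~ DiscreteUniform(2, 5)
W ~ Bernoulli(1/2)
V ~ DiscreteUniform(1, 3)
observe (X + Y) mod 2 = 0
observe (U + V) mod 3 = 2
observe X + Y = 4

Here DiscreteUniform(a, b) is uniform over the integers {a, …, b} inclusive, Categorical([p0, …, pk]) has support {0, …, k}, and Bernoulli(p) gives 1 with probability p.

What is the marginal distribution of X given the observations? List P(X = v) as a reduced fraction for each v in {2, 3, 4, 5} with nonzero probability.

P(X=2) = 1/3, P(X=3) = 1/3, P(X=4) = 1/3

Enumerate traces; 24 have nonzero weight after conditioning:
  (Z=0, U=0, Y=0, X=4, W=0, V=2) weight 1/432
  (Z=0, U=0, Y=0, X=4, W=1, V=2) weight 1/432
  (Z=0, U=0, Y=1, X=3, W=0, V=2) weight 1/432
  (Z=0, U=0, Y=1, X=3, W=1, V=2) weight 1/432
  (Z=0, U=0, Y=2, X=2, W=0, V=2) weight 1/432
  (Z=0, U=0, Y=2, X=2, W=1, V=2) weight 1/432
  (Z=0, U=1, Y=0, X=4, W=0, V=1) weight 1/432
  (Z=0, U=1, Y=0, X=4, W=1, V=1) weight 1/432
  … 16 more
Group by X:
  weight(X=2) = 1/36
  weight(X=3) = 1/36
  weight(X=4) = 1/36
Total weight = 1/36 + 1/36 + 1/36 = 1/12
P(X=2 | obs) = 1/36 / 1/12 = 1/3
P(X=3 | obs) = 1/36 / 1/12 = 1/3
P(X=4 | obs) = 1/36 / 1/12 = 1/3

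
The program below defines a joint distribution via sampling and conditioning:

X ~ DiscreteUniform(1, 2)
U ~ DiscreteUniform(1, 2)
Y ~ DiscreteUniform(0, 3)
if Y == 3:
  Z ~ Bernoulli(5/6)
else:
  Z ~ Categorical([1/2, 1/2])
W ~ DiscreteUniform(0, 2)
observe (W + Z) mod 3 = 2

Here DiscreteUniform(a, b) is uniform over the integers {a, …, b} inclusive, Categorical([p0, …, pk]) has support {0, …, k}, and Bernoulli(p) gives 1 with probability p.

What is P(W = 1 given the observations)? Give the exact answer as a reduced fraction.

P(W = 1 | obs) = 7/12

Enumerate traces; 32 have nonzero weight after conditioning:
  (X=1, U=1, Y=0, Z=0, W=2) weight 1/96
  (X=1, U=1, Y=0, Z=1, W=1) weight 1/96
  (X=1, U=1, Y=1, Z=0, W=2) weight 1/96
  (X=1, U=1, Y=1, Z=1, W=1) weight 1/96
  (X=1, U=1, Y=2, Z=0, W=2) weight 1/96
  (X=1, U=1, Y=2, Z=1, W=1) weight 1/96
  (X=1, U=1, Y=3, Z=0, W=2) weight 1/288
  (X=1, U=1, Y=3, Z=1, W=1) weight 5/288
  … 24 more
Group by W:
  weight(W=1) = 7/36
  weight(W=2) = 5/36
Total weight = 7/36 + 5/36 = 1/3
P(W=1 | obs) = 7/36 / 1/3 = 7/12
P(W=2 | obs) = 5/36 / 1/3 = 5/12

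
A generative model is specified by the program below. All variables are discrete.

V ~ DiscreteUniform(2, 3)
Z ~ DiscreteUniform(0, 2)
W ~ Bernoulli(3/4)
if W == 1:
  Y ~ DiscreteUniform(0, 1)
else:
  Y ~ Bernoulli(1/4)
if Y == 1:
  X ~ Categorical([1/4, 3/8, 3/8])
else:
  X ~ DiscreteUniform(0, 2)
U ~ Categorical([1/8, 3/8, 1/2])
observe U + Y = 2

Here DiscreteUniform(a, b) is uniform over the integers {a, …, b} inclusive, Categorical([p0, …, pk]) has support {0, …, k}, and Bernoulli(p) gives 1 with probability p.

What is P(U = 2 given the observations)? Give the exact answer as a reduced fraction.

Enumerate traces; 72 have nonzero weight after conditioning:
  (V=2, Z=0, W=0, Y=0, X=0, U=2) weight 1/192
  (V=2, Z=0, W=0, Y=0, X=1, U=2) weight 1/192
  (V=2, Z=0, W=0, Y=0, X=2, U=2) weight 1/192
  (V=2, Z=0, W=0, Y=1, X=0, U=1) weight 1/1024
  (V=2, Z=0, W=0, Y=1, X=1, U=1) weight 3/2048
  (V=2, Z=0, W=0, Y=1, X=2, U=1) weight 3/2048
  (V=2, Z=0, W=1, Y=0, X=0, U=2) weight 1/96
  (V=2, Z=0, W=1, Y=0, X=1, U=2) weight 1/96
  … 64 more
Group by U:
  weight(U=1) = 21/128
  weight(U=2) = 9/32
Total weight = 21/128 + 9/32 = 57/128
P(U=1 | obs) = 21/128 / 57/128 = 7/19
P(U=2 | obs) = 9/32 / 57/128 = 12/19

P(U = 2 | obs) = 12/19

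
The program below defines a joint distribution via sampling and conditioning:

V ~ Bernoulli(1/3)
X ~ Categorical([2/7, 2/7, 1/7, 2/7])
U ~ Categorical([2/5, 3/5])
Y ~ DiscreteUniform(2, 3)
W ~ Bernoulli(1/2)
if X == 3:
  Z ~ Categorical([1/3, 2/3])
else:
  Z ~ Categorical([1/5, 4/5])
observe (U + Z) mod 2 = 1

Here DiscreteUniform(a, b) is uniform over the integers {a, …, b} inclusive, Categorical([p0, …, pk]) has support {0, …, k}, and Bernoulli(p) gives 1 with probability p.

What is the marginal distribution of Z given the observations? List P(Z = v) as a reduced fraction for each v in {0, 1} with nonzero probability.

P(Z=0) = 15/47, P(Z=1) = 32/47

Enumerate traces; 64 have nonzero weight after conditioning:
  (V=0, X=0, U=0, Y=2, W=0, Z=1) weight 8/525
  (V=0, X=0, U=0, Y=2, W=1, Z=1) weight 8/525
  (V=0, X=0, U=0, Y=3, W=0, Z=1) weight 8/525
  (V=0, X=0, U=0, Y=3, W=1, Z=1) weight 8/525
  (V=0, X=0, U=1, Y=2, W=0, Z=0) weight 1/175
  (V=0, X=0, U=1, Y=2, W=1, Z=0) weight 1/175
  (V=0, X=0, U=1, Y=3, W=0, Z=0) weight 1/175
  (V=0, X=0, U=1, Y=3, W=1, Z=0) weight 1/175
  … 56 more
Group by Z:
  weight(Z=0) = 1/7
  weight(Z=1) = 32/105
Total weight = 1/7 + 32/105 = 47/105
P(Z=0 | obs) = 1/7 / 47/105 = 15/47
P(Z=1 | obs) = 32/105 / 47/105 = 32/47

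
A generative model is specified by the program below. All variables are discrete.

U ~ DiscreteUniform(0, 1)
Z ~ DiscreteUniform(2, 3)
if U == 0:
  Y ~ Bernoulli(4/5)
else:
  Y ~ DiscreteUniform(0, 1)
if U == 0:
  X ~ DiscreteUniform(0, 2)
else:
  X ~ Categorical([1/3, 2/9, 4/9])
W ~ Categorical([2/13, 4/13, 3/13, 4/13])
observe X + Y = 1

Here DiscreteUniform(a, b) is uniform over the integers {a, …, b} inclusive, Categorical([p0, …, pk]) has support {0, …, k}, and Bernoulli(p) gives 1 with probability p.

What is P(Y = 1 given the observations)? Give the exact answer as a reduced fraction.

Enumerate traces; 32 have nonzero weight after conditioning:
  (U=0, Z=2, Y=0, X=1, W=0) weight 1/390
  (U=0, Z=2, Y=0, X=1, W=1) weight 1/195
  (U=0, Z=2, Y=0, X=1, W=2) weight 1/260
  (U=0, Z=2, Y=0, X=1, W=3) weight 1/195
  (U=0, Z=2, Y=1, X=0, W=0) weight 2/195
  (U=0, Z=2, Y=1, X=0, W=1) weight 4/195
  (U=0, Z=2, Y=1, X=0, W=2) weight 1/65
  (U=0, Z=2, Y=1, X=0, W=3) weight 4/195
  … 24 more
Group by Y:
  weight(Y=0) = 4/45
  weight(Y=1) = 13/60
Total weight = 4/45 + 13/60 = 11/36
P(Y=0 | obs) = 4/45 / 11/36 = 16/55
P(Y=1 | obs) = 13/60 / 11/36 = 39/55

P(Y = 1 | obs) = 39/55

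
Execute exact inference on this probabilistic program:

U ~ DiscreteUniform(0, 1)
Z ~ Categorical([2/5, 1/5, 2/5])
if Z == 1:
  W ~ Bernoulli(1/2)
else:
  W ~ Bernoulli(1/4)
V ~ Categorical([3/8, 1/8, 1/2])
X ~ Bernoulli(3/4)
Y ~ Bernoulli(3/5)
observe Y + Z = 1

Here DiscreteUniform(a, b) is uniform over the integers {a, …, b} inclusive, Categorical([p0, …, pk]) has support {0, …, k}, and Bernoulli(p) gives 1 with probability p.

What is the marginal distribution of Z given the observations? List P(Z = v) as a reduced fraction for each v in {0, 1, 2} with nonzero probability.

Enumerate traces; 48 have nonzero weight after conditioning:
  (U=0, Z=0, W=0, V=0, X=0, Y=1) weight 27/3200
  (U=0, Z=0, W=0, V=0, X=1, Y=1) weight 81/3200
  (U=0, Z=0, W=0, V=1, X=0, Y=1) weight 9/3200
  (U=0, Z=0, W=0, V=1, X=1, Y=1) weight 27/3200
  (U=0, Z=0, W=0, V=2, X=0, Y=1) weight 9/800
  (U=0, Z=0, W=0, V=2, X=1, Y=1) weight 27/800
  (U=0, Z=0, W=1, V=0, X=0, Y=1) weight 9/3200
  (U=0, Z=0, W=1, V=0, X=1, Y=1) weight 27/3200
  (U=0, Z=1, W=0, V=0, X=0, Y=0) weight 3/1600
  … 39 more
Group by Z:
  weight(Z=0) = 6/25
  weight(Z=1) = 2/25
Total weight = 6/25 + 2/25 = 8/25
P(Z=0 | obs) = 6/25 / 8/25 = 3/4
P(Z=1 | obs) = 2/25 / 8/25 = 1/4

P(Z=0) = 3/4, P(Z=1) = 1/4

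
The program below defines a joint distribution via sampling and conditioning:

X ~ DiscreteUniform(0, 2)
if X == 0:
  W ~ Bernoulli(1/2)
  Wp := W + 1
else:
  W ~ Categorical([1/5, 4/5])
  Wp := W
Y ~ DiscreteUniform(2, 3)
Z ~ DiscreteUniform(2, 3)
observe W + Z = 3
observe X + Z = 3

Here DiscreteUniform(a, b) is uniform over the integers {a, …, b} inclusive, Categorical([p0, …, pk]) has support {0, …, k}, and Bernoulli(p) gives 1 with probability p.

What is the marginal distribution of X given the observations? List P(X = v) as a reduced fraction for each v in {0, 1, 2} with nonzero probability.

Enumerate traces; 4 have nonzero weight after conditioning:
  (X=0, W=0, Y=2, Z=3) weight 1/24
  (X=0, W=0, Y=3, Z=3) weight 1/24
  (X=1, W=1, Y=2, Z=2) weight 1/15
  (X=1, W=1, Y=3, Z=2) weight 1/15
Group by X:
  weight(X=0) = 1/12
  weight(X=1) = 2/15
Total weight = 1/12 + 2/15 = 13/60
P(X=0 | obs) = 1/12 / 13/60 = 5/13
P(X=1 | obs) = 2/15 / 13/60 = 8/13

P(X=0) = 5/13, P(X=1) = 8/13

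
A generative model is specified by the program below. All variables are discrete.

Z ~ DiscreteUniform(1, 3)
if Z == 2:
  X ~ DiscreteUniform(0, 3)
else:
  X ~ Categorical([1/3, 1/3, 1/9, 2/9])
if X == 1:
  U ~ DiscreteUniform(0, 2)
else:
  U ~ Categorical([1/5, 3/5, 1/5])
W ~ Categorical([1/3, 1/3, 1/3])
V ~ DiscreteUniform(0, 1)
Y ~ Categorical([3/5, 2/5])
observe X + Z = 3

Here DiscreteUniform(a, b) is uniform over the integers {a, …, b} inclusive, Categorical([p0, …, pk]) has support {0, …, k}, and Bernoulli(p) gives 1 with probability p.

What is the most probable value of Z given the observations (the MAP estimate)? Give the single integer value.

Enumerate traces; 108 have nonzero weight after conditioning:
  (Z=1, X=2, U=0, W=0, V=0, Y=0) weight 1/1350
  (Z=1, X=2, U=0, W=0, V=0, Y=1) weight 1/2025
  (Z=1, X=2, U=0, W=0, V=1, Y=0) weight 1/1350
  (Z=1, X=2, U=0, W=0, V=1, Y=1) weight 1/2025
  (Z=1, X=2, U=0, W=1, V=0, Y=0) weight 1/1350
  (Z=1, X=2, U=0, W=1, V=0, Y=1) weight 1/2025
  (Z=1, X=2, U=0, W=1, V=1, Y=0) weight 1/1350
  (Z=1, X=2, U=0, W=1, V=1, Y=1) weight 1/2025
  (Z=2, X=1, U=0, W=0, V=0, Y=0) weight 1/360
  (Z=3, X=0, U=0, W=0, V=0, Y=0) weight 1/450
  … 98 more
Group by Z:
  weight(Z=1) = 1/27
  weight(Z=2) = 1/12
  weight(Z=3) = 1/9
Total weight = 1/27 + 1/12 + 1/9 = 25/108
P(Z=1 | obs) = 1/27 / 25/108 = 4/25
P(Z=2 | obs) = 1/12 / 25/108 = 9/25
P(Z=3 | obs) = 1/9 / 25/108 = 12/25
argmax = 3

argmax_v P(Z = v | obs) = 3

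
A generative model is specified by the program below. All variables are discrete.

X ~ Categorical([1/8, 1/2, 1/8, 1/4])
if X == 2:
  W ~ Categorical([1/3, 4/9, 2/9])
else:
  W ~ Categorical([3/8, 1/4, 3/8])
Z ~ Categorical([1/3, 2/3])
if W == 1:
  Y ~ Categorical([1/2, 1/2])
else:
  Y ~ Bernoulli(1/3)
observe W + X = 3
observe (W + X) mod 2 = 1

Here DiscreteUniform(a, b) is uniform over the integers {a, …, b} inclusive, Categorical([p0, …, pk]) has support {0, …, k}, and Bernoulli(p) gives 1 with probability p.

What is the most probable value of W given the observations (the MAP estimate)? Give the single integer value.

argmax_v P(W = v | obs) = 2

Enumerate traces; 12 have nonzero weight after conditioning:
  (X=1, W=2, Z=0, Y=0) weight 1/24
  (X=1, W=2, Z=0, Y=1) weight 1/48
  (X=1, W=2, Z=1, Y=0) weight 1/12
  (X=1, W=2, Z=1, Y=1) weight 1/24
  (X=2, W=1, Z=0, Y=0) weight 1/108
  (X=2, W=1, Z=0, Y=1) weight 1/108
  (X=2, W=1, Z=1, Y=0) weight 1/54
  (X=2, W=1, Z=1, Y=1) weight 1/54
  (X=3, W=0, Z=0, Y=0) weight 1/48
  … 3 more
Group by W:
  weight(W=0) = 3/32
  weight(W=1) = 1/18
  weight(W=2) = 3/16
Total weight = 3/32 + 1/18 + 3/16 = 97/288
P(W=0 | obs) = 3/32 / 97/288 = 27/97
P(W=1 | obs) = 1/18 / 97/288 = 16/97
P(W=2 | obs) = 3/16 / 97/288 = 54/97
argmax = 2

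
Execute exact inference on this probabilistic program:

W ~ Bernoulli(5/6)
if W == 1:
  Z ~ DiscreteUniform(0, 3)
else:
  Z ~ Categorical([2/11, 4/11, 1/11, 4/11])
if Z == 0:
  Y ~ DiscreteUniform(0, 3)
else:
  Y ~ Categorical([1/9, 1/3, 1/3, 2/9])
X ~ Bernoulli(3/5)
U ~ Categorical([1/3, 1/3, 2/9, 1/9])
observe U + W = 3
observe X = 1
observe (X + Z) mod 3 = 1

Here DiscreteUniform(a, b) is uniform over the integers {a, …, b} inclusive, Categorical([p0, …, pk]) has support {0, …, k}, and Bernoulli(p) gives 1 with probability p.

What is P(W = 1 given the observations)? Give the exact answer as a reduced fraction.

Enumerate traces; 16 have nonzero weight after conditioning:
  (W=0, Z=0, Y=0, X=1, U=3) weight 1/1980
  (W=0, Z=0, Y=1, X=1, U=3) weight 1/1980
  (W=0, Z=0, Y=2, X=1, U=3) weight 1/1980
  (W=0, Z=0, Y=3, X=1, U=3) weight 1/1980
  (W=0, Z=3, Y=0, X=1, U=3) weight 2/4455
  (W=0, Z=3, Y=1, X=1, U=3) weight 2/1485
  (W=0, Z=3, Y=2, X=1, U=3) weight 2/1485
  (W=0, Z=3, Y=3, X=1, U=3) weight 4/4455
  (W=1, Z=0, Y=0, X=1, U=2) weight 1/144
  … 7 more
Group by W:
  weight(W=0) = 1/165
  weight(W=1) = 1/18
Total weight = 1/165 + 1/18 = 61/990
P(W=0 | obs) = 1/165 / 61/990 = 6/61
P(W=1 | obs) = 1/18 / 61/990 = 55/61

P(W = 1 | obs) = 55/61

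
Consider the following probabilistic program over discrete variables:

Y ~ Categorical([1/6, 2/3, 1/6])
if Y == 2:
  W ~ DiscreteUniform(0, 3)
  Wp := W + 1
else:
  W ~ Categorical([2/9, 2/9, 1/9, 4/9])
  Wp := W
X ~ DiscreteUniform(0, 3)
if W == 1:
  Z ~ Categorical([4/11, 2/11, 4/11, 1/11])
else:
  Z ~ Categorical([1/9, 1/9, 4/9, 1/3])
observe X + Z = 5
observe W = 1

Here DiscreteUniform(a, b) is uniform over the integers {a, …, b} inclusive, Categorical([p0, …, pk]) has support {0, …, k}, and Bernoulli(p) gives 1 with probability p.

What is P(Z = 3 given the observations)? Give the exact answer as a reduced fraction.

P(Z = 3 | obs) = 1/5

Enumerate traces; 6 have nonzero weight after conditioning:
  (Y=0, W=1, X=2, Z=3) weight 1/1188
  (Y=0, W=1, X=3, Z=2) weight 1/297
  (Y=1, W=1, X=2, Z=3) weight 1/297
  (Y=1, W=1, X=3, Z=2) weight 4/297
  (Y=2, W=1, X=2, Z=3) weight 1/1056
  (Y=2, W=1, X=3, Z=2) weight 1/264
Group by Z:
  weight(Z=2) = 49/2376
  weight(Z=3) = 49/9504
Total weight = 49/2376 + 49/9504 = 245/9504
P(Z=2 | obs) = 49/2376 / 245/9504 = 4/5
P(Z=3 | obs) = 49/9504 / 245/9504 = 1/5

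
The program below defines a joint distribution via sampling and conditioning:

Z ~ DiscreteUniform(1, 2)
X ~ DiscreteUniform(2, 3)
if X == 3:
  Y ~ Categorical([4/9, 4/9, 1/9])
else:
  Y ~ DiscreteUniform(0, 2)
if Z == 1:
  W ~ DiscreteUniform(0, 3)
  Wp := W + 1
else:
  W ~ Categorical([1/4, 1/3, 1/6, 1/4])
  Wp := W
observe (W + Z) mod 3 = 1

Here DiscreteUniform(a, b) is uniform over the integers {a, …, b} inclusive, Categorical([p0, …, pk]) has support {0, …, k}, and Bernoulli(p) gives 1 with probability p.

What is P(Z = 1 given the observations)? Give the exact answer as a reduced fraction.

P(Z = 1 | obs) = 3/4

Enumerate traces; 18 have nonzero weight after conditioning:
  (Z=1, X=2, Y=0, W=0) weight 1/48
  (Z=1, X=2, Y=0, W=3) weight 1/48
  (Z=1, X=2, Y=1, W=0) weight 1/48
  (Z=1, X=2, Y=1, W=3) weight 1/48
  (Z=1, X=2, Y=2, W=0) weight 1/48
  (Z=1, X=2, Y=2, W=3) weight 1/48
  (Z=1, X=3, Y=0, W=0) weight 1/36
  (Z=1, X=3, Y=0, W=3) weight 1/36
  (Z=2, X=2, Y=0, W=2) weight 1/72
  … 9 more
Group by Z:
  weight(Z=1) = 1/4
  weight(Z=2) = 1/12
Total weight = 1/4 + 1/12 = 1/3
P(Z=1 | obs) = 1/4 / 1/3 = 3/4
P(Z=2 | obs) = 1/12 / 1/3 = 1/4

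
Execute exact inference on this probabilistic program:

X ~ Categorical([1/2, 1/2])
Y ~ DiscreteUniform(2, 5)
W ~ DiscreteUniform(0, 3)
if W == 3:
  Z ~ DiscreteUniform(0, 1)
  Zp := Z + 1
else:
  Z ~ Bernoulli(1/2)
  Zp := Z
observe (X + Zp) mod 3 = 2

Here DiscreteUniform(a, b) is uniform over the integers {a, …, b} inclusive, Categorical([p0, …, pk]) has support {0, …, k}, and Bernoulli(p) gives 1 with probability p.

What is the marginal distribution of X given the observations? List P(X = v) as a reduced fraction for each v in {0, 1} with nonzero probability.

Enumerate traces; 20 have nonzero weight after conditioning:
  (X=0, Y=2, W=3, Z=1) weight 1/64
  (X=0, Y=3, W=3, Z=1) weight 1/64
  (X=0, Y=4, W=3, Z=1) weight 1/64
  (X=0, Y=5, W=3, Z=1) weight 1/64
  (X=1, Y=2, W=0, Z=1) weight 1/64
  (X=1, Y=2, W=1, Z=1) weight 1/64
  (X=1, Y=2, W=2, Z=1) weight 1/64
  (X=1, Y=2, W=3, Z=0) weight 1/64
  … 12 more
Group by X:
  weight(X=0) = 1/16
  weight(X=1) = 1/4
Total weight = 1/16 + 1/4 = 5/16
P(X=0 | obs) = 1/16 / 5/16 = 1/5
P(X=1 | obs) = 1/4 / 5/16 = 4/5

P(X=0) = 1/5, P(X=1) = 4/5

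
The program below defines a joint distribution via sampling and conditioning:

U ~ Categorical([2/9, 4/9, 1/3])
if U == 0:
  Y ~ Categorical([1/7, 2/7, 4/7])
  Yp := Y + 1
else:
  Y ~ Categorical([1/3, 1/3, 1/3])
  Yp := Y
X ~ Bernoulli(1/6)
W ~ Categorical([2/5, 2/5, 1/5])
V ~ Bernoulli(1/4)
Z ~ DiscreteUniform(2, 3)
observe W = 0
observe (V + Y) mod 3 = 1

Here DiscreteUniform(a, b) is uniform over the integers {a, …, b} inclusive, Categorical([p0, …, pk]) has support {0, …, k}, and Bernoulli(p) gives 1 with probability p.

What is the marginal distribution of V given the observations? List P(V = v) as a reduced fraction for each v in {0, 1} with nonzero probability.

P(V=0) = 183/238, P(V=1) = 55/238

Enumerate traces; 24 have nonzero weight after conditioning:
  (U=0, Y=0, X=0, W=0, V=1, Z=2) weight 1/756
  (U=0, Y=0, X=0, W=0, V=1, Z=3) weight 1/756
  (U=0, Y=0, X=1, W=0, V=1, Z=2) weight 1/3780
  (U=0, Y=0, X=1, W=0, V=1, Z=3) weight 1/3780
  (U=0, Y=1, X=0, W=0, V=0, Z=2) weight 1/126
  (U=0, Y=1, X=0, W=0, V=0, Z=3) weight 1/126
  (U=0, Y=1, X=1, W=0, V=0, Z=2) weight 1/630
  (U=0, Y=1, X=1, W=0, V=0, Z=3) weight 1/630
  … 16 more
Group by V:
  weight(V=0) = 61/630
  weight(V=1) = 11/378
Total weight = 61/630 + 11/378 = 17/135
P(V=0 | obs) = 61/630 / 17/135 = 183/238
P(V=1 | obs) = 11/378 / 17/135 = 55/238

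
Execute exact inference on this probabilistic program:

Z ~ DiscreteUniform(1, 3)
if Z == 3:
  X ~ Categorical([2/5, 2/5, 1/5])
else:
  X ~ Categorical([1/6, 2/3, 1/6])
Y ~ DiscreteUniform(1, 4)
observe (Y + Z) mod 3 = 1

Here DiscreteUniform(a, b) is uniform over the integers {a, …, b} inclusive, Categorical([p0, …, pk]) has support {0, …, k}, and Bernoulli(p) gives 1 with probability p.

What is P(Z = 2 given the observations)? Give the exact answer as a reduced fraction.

Enumerate traces; 12 have nonzero weight after conditioning:
  (Z=1, X=0, Y=3) weight 1/72
  (Z=1, X=1, Y=3) weight 1/18
  (Z=1, X=2, Y=3) weight 1/72
  (Z=2, X=0, Y=2) weight 1/72
  (Z=2, X=1, Y=2) weight 1/18
  (Z=2, X=2, Y=2) weight 1/72
  (Z=3, X=0, Y=1) weight 1/30
  (Z=3, X=0, Y=4) weight 1/30
  … 4 more
Group by Z:
  weight(Z=1) = 1/12
  weight(Z=2) = 1/12
  weight(Z=3) = 1/6
Total weight = 1/12 + 1/12 + 1/6 = 1/3
P(Z=1 | obs) = 1/12 / 1/3 = 1/4
P(Z=2 | obs) = 1/12 / 1/3 = 1/4
P(Z=3 | obs) = 1/6 / 1/3 = 1/2

P(Z = 2 | obs) = 1/4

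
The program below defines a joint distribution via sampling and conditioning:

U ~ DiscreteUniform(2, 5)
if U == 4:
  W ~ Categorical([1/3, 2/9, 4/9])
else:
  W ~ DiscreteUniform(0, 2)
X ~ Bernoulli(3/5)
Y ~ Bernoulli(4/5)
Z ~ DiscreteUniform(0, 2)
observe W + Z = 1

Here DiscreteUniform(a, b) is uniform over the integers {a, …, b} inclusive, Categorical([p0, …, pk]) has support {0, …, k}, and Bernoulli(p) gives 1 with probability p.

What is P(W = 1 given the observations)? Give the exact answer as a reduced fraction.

P(W = 1 | obs) = 11/23

Enumerate traces; 32 have nonzero weight after conditioning:
  (U=2, W=0, X=0, Y=0, Z=1) weight 1/450
  (U=2, W=0, X=0, Y=1, Z=1) weight 2/225
  (U=2, W=0, X=1, Y=0, Z=1) weight 1/300
  (U=2, W=0, X=1, Y=1, Z=1) weight 1/75
  (U=2, W=1, X=0, Y=0, Z=0) weight 1/450
  (U=2, W=1, X=0, Y=1, Z=0) weight 2/225
  (U=2, W=1, X=1, Y=0, Z=0) weight 1/300
  (U=2, W=1, X=1, Y=1, Z=0) weight 1/75
  … 24 more
Group by W:
  weight(W=0) = 1/9
  weight(W=1) = 11/108
Total weight = 1/9 + 11/108 = 23/108
P(W=0 | obs) = 1/9 / 23/108 = 12/23
P(W=1 | obs) = 11/108 / 23/108 = 11/23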